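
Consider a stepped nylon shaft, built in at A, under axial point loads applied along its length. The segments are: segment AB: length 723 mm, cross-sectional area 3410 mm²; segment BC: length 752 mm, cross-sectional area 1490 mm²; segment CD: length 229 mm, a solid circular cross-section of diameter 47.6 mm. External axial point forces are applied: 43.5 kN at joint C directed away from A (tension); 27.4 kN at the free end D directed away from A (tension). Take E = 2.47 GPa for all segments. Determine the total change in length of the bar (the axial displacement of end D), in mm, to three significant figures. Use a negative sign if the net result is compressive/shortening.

22.0 mm

Internal axial forces (sectioning from the free end, tension +): N_CD = 27.4 kN, N_BC = 70.9 kN, N_AB = 70.9 kN.
A_CD = 1780 mm².
δ_AB = 70900·723/(3410·2470) = 6.086 mm
δ_BC = 70900·752/(1490·2470) = 14.49 mm
δ_CD = 27400·229/(1780·2470) = 1.428 mm
δ = Σδ_i = 22 mm.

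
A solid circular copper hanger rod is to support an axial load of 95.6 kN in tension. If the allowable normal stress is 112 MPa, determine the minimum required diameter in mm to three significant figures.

Required area A ≥ P/σ_allow = 95600/112 = 853.6 mm².
For a solid circular section, d ≥ √(4A/π) = 32.97 mm.

33.0 mm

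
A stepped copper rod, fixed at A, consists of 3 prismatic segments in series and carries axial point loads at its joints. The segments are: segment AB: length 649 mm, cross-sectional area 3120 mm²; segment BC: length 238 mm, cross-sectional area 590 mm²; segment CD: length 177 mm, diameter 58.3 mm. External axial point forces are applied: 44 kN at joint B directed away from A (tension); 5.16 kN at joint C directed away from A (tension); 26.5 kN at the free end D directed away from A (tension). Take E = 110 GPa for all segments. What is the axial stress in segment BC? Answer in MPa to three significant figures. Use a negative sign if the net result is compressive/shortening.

Internal axial forces (sectioning from the free end, tension +): N_CD = 26.5 kN, N_BC = 31.66 kN, N_AB = 75.66 kN.
σ_BC = N_BC/A_BC = 31660/590 = 53.66 MPa.

53.7 MPa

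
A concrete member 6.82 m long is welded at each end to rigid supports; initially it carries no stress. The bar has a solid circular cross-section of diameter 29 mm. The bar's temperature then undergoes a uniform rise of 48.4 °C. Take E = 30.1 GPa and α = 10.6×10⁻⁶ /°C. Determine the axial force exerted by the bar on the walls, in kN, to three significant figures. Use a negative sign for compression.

-10.2 kN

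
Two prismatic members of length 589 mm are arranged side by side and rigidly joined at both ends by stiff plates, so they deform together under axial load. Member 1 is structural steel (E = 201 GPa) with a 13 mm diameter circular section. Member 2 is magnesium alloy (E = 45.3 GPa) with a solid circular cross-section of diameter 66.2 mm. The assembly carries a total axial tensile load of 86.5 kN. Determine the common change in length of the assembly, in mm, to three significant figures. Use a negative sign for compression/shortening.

0.279 mm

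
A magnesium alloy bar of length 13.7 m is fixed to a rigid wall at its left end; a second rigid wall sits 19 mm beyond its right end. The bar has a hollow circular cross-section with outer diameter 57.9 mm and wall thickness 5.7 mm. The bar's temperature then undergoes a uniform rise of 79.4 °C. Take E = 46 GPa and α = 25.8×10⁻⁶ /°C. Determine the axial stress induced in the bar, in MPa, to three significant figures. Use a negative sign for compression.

-30.4 MPa

Free thermal expansion αLΔT = 25.8e-6 · 13700 · 79.4 = 28.06 mm.
The walls engage after the gap closes; constrained expansion = 28.06 − 19 = 9.065 mm.
The walls impose strain ε = −(9.065)/13700 = -6.6166e-04; σ = Eε = 46000 · -6.6166e-04 = -30.44 MPa.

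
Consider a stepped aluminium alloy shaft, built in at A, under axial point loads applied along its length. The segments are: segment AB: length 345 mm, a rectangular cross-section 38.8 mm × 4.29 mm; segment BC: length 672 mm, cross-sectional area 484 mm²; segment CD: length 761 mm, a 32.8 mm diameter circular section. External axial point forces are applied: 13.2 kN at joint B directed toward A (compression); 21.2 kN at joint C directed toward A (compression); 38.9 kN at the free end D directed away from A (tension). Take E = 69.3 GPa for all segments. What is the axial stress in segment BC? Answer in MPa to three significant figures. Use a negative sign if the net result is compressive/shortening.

36.6 MPa

Internal axial forces (sectioning from the free end, tension +): N_CD = 38.9 kN, N_BC = 17.7 kN, N_AB = 4.5 kN.
σ_BC = N_BC/A_BC = 17700/484 = 36.57 MPa.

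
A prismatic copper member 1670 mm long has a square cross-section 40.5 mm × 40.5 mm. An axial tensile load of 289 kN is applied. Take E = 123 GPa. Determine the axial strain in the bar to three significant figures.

0.00143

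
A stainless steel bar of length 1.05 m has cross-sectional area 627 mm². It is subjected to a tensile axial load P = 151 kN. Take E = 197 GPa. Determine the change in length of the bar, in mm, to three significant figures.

1.28 mm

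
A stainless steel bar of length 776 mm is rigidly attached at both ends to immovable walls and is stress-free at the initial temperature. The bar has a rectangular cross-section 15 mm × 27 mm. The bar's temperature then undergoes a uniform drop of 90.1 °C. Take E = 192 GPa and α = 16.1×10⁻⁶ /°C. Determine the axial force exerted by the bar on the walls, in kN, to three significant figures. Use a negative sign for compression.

Free thermal expansion αLΔT = 16.1e-6 · 776 · -90.1 = -1.126 mm.
The walls impose strain ε = −(-1.126)/776 = 1.4506e-03; σ = Eε = 192000 · 1.4506e-03 = 278.5 MPa.
Wall reaction R = σ·A = 278.5·405 = 112800 N = 112.8 kN.

113 kN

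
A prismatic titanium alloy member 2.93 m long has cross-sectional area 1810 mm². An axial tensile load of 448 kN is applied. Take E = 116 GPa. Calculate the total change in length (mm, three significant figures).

6.25 mm

δ_mech = NL/(AE) = 448000·2930/(1810·116000) = 6.252 mm.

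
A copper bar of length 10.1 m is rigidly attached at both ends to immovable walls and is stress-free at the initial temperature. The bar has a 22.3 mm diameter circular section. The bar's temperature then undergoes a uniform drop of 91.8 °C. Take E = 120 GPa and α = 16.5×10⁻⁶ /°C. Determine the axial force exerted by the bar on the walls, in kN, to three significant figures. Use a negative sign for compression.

Free thermal expansion αLΔT = 16.5e-6 · 10100 · -91.8 = -15.3 mm.
The walls impose strain ε = −(-15.3)/10100 = 1.5147e-03; σ = Eε = 120000 · 1.5147e-03 = 181.8 MPa.
Wall reaction R = σ·A = 181.8·390.6 = 70990 N = 70.99 kN.

71.0 kN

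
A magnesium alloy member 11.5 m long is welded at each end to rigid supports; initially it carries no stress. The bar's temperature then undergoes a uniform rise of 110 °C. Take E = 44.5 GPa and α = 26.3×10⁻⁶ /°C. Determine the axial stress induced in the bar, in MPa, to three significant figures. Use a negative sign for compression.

-129 MPa

Free thermal expansion αLΔT = 26.3e-6 · 11500 · 110 = 33.27 mm.
The walls impose strain ε = −(33.27)/11500 = -2.8930e-03; σ = Eε = 44500 · -2.8930e-03 = -128.7 MPa.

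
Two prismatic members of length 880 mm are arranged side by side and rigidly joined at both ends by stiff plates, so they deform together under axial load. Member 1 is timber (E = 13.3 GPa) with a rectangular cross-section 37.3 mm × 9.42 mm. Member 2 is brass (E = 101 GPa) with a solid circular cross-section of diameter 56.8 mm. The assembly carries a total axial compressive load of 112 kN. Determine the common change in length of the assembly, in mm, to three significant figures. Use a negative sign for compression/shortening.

-0.378 mm

A_1 = 351.4 mm².
A_2 = 2534 mm².
Equal strain + equilibrium ⇒ each member carries load in proportion to AE: A₁E₁ = 4673000 N, A₂E₂ = 255900000 N, ΣAE = 260600000 N.
δ = PL/ΣAE = -112000·880/260600000 = -0.3782 mm.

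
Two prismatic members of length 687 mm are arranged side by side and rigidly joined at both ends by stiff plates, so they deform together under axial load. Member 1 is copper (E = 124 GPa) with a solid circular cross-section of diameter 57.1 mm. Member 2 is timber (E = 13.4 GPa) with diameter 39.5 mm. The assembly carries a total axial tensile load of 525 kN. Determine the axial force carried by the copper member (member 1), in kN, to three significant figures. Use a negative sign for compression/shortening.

499 kN

A_1 = 2561 mm².
A_2 = 1225 mm².
Equal strain + equilibrium ⇒ each member carries load in proportion to AE: A₁E₁ = 317500000 N, A₂E₂ = 16420000 N, ΣAE = 333900000 N.
F₁ = P·A₁E₁/ΣAE = 525000·317500000/333900000 = 499200 N.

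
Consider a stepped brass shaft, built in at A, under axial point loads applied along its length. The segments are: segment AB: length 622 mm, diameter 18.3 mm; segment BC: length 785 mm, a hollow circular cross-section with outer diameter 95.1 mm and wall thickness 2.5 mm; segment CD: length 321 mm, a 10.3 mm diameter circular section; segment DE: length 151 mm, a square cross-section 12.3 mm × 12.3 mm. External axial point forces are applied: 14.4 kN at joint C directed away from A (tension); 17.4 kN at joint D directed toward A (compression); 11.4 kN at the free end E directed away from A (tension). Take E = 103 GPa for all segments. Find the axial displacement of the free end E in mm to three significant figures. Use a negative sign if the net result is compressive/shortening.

Internal axial forces (sectioning from the free end, tension +): N_DE = 11.4 kN, N_CD = -6 kN, N_BC = 8.4 kN, N_AB = 8.4 kN.
A_AB = 263 mm².
A_BC = 727.3 mm².
A_CD = 83.32 mm².
A_DE = 151.3 mm².
δ_AB = 8400·622/(263·103000) = 0.1929 mm
δ_BC = 8400·785/(727.3·103000) = 0.08803 mm
δ_CD = -6000·321/(83.32·103000) = -0.2244 mm
δ_DE = 11400·151/(151.3·103000) = 0.1105 mm
δ = Σδ_i = 0.1669 mm.

0.167 mm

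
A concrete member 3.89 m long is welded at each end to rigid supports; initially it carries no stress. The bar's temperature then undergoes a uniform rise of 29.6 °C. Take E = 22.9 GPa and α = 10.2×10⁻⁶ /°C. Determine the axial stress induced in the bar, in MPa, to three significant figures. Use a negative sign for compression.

-6.91 MPa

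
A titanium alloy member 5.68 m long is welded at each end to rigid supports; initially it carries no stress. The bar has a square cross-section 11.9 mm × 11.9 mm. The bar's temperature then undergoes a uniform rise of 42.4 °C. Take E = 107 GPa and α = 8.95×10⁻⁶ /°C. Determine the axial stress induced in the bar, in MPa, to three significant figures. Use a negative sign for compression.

-40.6 MPa

Free thermal expansion αLΔT = 8.95e-6 · 5680 · 42.4 = 2.155 mm.
The walls impose strain ε = −(2.155)/5680 = -3.7948e-04; σ = Eε = 107000 · -3.7948e-04 = -40.6 MPa.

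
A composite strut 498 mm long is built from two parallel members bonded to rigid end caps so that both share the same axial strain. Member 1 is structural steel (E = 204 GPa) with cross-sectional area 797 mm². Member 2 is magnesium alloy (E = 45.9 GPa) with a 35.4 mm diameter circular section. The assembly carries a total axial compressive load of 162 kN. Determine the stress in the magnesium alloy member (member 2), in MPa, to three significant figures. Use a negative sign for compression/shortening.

-35.8 MPa

A_2 = 984.2 mm².
Equal strain + equilibrium ⇒ each member carries load in proportion to AE: A₁E₁ = 162600000 N, A₂E₂ = 45180000 N, ΣAE = 207800000 N.
σ₂ = P·E₂/ΣAE = -162000·45900/207800000 = -35.79 MPa.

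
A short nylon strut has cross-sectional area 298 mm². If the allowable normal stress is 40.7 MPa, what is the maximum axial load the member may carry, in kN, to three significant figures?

P_max = σ_allow · A = 40.7 · 298 = 12130 N = 12.13 kN.

12.1 kN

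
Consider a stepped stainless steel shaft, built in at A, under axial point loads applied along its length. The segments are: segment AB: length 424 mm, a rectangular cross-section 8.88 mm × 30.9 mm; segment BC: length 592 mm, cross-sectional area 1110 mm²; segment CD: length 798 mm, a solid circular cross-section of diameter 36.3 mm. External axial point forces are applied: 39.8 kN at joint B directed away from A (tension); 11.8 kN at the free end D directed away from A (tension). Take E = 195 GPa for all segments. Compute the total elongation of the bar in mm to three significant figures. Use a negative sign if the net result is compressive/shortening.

Internal axial forces (sectioning from the free end, tension +): N_CD = 11.8 kN, N_BC = 11.8 kN, N_AB = 51.6 kN.
A_AB = 274.4 mm².
A_CD = 1035 mm².
δ_AB = 51600·424/(274.4·195000) = 0.4089 mm
δ_BC = 11800·592/(1110·195000) = 0.03227 mm
δ_CD = 11800·798/(1035·195000) = 0.04666 mm
δ = Σδ_i = 0.4878 mm.

0.488 mm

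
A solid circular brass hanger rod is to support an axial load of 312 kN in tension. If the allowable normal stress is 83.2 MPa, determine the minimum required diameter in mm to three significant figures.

69.1 mm

Required area A ≥ P/σ_allow = 312000/83.2 = 3750 mm².
For a solid circular section, d ≥ √(4A/π) = 69.1 mm.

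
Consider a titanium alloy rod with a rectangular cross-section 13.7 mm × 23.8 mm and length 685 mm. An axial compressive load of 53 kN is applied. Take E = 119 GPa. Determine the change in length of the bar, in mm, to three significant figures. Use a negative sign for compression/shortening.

A = 326.1 mm².
δ_mech = NL/(AE) = -53000·685/(326.1·119000) = -0.9357 mm.

-0.936 mm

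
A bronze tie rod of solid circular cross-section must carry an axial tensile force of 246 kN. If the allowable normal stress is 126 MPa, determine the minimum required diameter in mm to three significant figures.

49.9 mm

Required area A ≥ P/σ_allow = 246000/126 = 1952 mm².
For a solid circular section, d ≥ √(4A/π) = 49.86 mm.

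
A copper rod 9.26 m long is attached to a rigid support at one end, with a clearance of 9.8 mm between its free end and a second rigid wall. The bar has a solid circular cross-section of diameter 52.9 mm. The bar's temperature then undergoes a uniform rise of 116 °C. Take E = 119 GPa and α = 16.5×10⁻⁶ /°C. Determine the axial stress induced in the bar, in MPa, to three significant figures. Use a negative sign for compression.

-102 MPa

Free thermal expansion αLΔT = 16.5e-6 · 9260 · 116 = 17.72 mm.
The walls engage after the gap closes; constrained expansion = 17.72 − 9.8 = 7.924 mm.
The walls impose strain ε = −(7.924)/9260 = -8.5568e-04; σ = Eε = 119000 · -8.5568e-04 = -101.8 MPa.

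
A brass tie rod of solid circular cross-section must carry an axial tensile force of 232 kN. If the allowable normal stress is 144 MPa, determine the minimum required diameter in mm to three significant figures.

45.3 mm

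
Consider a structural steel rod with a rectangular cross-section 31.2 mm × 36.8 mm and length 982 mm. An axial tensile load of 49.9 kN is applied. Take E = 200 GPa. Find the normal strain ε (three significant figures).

A = 1148 mm².
σ = N/A = 43.46 MPa; ε = σ/E = 43.46/200000 = 2.173e-04.

2.17e-04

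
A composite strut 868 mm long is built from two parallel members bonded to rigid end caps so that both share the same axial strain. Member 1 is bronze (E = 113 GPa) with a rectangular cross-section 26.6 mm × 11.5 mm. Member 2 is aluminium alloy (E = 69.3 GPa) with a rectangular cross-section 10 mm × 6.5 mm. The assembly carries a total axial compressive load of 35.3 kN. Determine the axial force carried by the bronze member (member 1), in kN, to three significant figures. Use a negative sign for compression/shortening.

-31.2 kN

A_1 = 305.9 mm².
A_2 = 65 mm².
Equal strain + equilibrium ⇒ each member carries load in proportion to AE: A₁E₁ = 34570000 N, A₂E₂ = 4504000 N, ΣAE = 39070000 N.
F₁ = P·A₁E₁/ΣAE = -35300·34570000/39070000 = -31230 N.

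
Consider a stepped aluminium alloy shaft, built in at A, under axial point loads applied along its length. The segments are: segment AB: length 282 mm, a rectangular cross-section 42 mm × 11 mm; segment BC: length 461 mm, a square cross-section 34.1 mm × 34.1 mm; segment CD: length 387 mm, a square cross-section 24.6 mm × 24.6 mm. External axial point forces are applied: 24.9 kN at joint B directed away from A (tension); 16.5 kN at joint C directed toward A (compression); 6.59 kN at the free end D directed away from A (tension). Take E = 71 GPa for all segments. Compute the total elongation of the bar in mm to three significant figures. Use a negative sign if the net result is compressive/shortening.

0.133 mm

Internal axial forces (sectioning from the free end, tension +): N_CD = 6.59 kN, N_BC = -9.91 kN, N_AB = 14.99 kN.
A_AB = 462 mm².
A_BC = 1163 mm².
A_CD = 605.2 mm².
δ_AB = 14990·282/(462·71000) = 0.1289 mm
δ_BC = -9910·461/(1163·71000) = -0.05534 mm
δ_CD = 6590·387/(605.2·71000) = 0.05936 mm
δ = Σδ_i = 0.1329 mm.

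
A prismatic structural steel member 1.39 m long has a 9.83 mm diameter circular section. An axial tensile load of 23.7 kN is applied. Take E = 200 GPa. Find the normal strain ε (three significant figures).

0.00156

A = 75.89 mm².
σ = N/A = 312.3 MPa; ε = σ/E = 312.3/200000 = 1.561e-03.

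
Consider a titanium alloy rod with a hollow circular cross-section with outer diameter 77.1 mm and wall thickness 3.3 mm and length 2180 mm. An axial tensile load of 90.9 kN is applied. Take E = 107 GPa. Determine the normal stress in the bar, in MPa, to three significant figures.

119 MPa

A = 765.1 mm².
σ = N/A = 90900/765.1 = 118.8 MPa.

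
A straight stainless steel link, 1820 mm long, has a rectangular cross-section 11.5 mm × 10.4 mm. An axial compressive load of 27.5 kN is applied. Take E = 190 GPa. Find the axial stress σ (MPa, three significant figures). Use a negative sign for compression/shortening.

-230 MPa

A = 119.6 mm².
σ = N/A = -27500/119.6 = -229.9 MPa.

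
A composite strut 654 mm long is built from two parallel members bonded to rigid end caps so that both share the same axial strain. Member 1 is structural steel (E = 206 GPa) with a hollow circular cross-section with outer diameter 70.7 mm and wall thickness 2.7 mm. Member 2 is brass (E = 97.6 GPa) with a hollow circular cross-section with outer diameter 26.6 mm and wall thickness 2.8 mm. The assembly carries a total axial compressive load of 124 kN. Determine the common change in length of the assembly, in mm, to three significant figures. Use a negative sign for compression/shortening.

-0.582 mm

A_1 = 576.8 mm².
A_2 = 209.4 mm².
Equal strain + equilibrium ⇒ each member carries load in proportion to AE: A₁E₁ = 118800000 N, A₂E₂ = 20430000 N, ΣAE = 139300000 N.
δ = PL/ΣAE = -124000·654/139300000 = -0.5824 mm.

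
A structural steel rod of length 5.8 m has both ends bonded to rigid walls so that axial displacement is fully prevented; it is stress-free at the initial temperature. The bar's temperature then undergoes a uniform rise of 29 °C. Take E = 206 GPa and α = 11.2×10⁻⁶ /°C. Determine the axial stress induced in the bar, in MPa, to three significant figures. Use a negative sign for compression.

-66.9 MPa

Free thermal expansion αLΔT = 11.2e-6 · 5800 · 29 = 1.884 mm.
The walls impose strain ε = −(1.884)/5800 = -3.2480e-04; σ = Eε = 206000 · -3.2480e-04 = -66.91 MPa.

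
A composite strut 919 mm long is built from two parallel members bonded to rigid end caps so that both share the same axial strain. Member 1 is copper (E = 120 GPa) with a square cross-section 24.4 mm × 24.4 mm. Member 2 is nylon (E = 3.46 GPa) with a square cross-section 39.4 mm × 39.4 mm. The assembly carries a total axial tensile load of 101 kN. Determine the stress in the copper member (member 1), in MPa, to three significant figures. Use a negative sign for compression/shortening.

158 MPa

A_1 = 595.4 mm².
A_2 = 1552 mm².
Equal strain + equilibrium ⇒ each member carries load in proportion to AE: A₁E₁ = 71440000 N, A₂E₂ = 5371000 N, ΣAE = 76810000 N.
σ₁ = P·E₁/ΣAE = 101000·120000/76810000 = 157.8 MPa.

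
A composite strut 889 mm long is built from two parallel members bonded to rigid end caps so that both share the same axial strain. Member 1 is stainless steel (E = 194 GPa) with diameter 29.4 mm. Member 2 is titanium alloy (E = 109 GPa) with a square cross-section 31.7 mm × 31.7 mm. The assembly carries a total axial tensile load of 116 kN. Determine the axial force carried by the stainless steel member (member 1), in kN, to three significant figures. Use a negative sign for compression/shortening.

63.3 kN

A_1 = 678.9 mm².
A_2 = 1005 mm².
Equal strain + equilibrium ⇒ each member carries load in proportion to AE: A₁E₁ = 131700000 N, A₂E₂ = 109500000 N, ΣAE = 241200000 N.
F₁ = P·A₁E₁/ΣAE = 116000·131700000/241200000 = 63330 N.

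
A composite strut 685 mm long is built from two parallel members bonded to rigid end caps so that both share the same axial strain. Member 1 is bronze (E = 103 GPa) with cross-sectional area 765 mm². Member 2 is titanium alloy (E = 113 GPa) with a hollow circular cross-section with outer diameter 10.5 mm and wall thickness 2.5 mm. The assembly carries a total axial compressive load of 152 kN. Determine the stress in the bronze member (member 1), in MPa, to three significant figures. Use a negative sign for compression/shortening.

-182 MPa

A_2 = 62.83 mm².
Equal strain + equilibrium ⇒ each member carries load in proportion to AE: A₁E₁ = 78800000 N, A₂E₂ = 7100000 N, ΣAE = 85890000 N.
σ₁ = P·E₁/ΣAE = -152000·103000/85890000 = -182.3 MPa.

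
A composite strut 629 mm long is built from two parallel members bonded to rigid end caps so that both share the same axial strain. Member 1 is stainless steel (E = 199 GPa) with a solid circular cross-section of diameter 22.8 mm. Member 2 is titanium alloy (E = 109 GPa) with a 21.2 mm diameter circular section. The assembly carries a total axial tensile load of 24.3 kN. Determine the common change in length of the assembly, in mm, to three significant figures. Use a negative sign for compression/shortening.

0.128 mm

A_1 = 408.3 mm².
A_2 = 353 mm².
Equal strain + equilibrium ⇒ each member carries load in proportion to AE: A₁E₁ = 81250000 N, A₂E₂ = 38480000 N, ΣAE = 119700000 N.
δ = PL/ΣAE = 24300·629/119700000 = 0.1277 mm.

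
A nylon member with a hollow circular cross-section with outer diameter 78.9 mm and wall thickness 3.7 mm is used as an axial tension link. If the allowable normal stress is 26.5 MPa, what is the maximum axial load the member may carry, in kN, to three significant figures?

23.2 kN

A = 874.1 mm².
P_max = σ_allow · A = 26.5 · 874.1 = 23160 N = 23.16 kN.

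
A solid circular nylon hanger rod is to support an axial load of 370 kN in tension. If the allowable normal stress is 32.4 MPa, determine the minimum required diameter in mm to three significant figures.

121 mm

Required area A ≥ P/σ_allow = 370000/32.4 = 11420 mm².
For a solid circular section, d ≥ √(4A/π) = 120.6 mm.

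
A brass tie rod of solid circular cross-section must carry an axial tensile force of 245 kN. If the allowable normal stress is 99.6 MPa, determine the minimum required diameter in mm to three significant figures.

56.0 mm

Required area A ≥ P/σ_allow = 245000/99.6 = 2460 mm².
For a solid circular section, d ≥ √(4A/π) = 55.96 mm.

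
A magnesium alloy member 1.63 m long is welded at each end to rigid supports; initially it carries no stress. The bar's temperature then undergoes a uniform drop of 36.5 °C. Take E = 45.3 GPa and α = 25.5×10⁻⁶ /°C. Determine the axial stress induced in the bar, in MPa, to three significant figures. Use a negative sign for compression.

Free thermal expansion αLΔT = 25.5e-6 · 1630 · -36.5 = -1.517 mm.
The walls impose strain ε = −(-1.517)/1630 = 9.3075e-04; σ = Eε = 45300 · 9.3075e-04 = 42.16 MPa.

42.2 MPa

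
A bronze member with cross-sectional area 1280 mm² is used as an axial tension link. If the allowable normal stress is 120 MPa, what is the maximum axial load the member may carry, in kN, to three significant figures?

P_max = σ_allow · A = 120 · 1280 = 153600 N = 153.6 kN.

154 kN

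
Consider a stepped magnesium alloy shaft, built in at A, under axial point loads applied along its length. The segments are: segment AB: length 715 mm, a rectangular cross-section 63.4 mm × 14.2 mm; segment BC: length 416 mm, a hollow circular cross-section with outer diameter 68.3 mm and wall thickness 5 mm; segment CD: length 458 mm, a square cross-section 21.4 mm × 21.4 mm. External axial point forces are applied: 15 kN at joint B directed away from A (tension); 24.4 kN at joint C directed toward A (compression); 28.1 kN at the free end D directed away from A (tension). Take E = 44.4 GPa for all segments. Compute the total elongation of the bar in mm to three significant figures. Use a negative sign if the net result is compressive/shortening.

1.00 mm

Internal axial forces (sectioning from the free end, tension +): N_CD = 28.1 kN, N_BC = 3.7 kN, N_AB = 18.7 kN.
A_AB = 900.3 mm².
A_BC = 994.3 mm².
A_CD = 458 mm².
δ_AB = 18700·715/(900.3·44400) = 0.3345 mm
δ_BC = 3700·416/(994.3·44400) = 0.03486 mm
δ_CD = 28100·458/(458·44400) = 0.6329 mm
δ = Σδ_i = 1.002 mm.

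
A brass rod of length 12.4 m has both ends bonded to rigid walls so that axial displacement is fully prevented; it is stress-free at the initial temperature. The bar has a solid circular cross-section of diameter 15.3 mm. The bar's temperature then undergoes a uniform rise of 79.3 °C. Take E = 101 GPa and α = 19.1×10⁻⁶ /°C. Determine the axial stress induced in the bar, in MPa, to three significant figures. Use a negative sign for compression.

Free thermal expansion αLΔT = 19.1e-6 · 12400 · 79.3 = 18.78 mm.
The walls impose strain ε = −(18.78)/12400 = -1.5146e-03; σ = Eε = 101000 · -1.5146e-03 = -153 MPa.

-153 MPa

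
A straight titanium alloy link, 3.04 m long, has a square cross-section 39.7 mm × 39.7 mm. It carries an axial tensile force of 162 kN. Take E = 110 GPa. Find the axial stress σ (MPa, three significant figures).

103 MPa

A = 1576 mm².
σ = N/A = 162000/1576 = 102.8 MPa.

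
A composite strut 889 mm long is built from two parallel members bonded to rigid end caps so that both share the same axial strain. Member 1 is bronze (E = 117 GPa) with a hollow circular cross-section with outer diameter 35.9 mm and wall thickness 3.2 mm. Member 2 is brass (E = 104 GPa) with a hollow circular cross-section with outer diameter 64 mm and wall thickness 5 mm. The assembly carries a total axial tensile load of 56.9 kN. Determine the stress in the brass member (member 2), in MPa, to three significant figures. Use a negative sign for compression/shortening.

A_1 = 328.7 mm².
A_2 = 926.8 mm².
Equal strain + equilibrium ⇒ each member carries load in proportion to AE: A₁E₁ = 38460000 N, A₂E₂ = 96380000 N, ΣAE = 134800000 N.
σ₂ = P·E₂/ΣAE = 56900·104000/134800000 = 43.88 MPa.

43.9 MPa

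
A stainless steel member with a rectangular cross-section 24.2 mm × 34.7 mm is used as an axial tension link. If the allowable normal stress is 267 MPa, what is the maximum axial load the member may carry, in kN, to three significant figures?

224 kN

A = 839.7 mm².
P_max = σ_allow · A = 267 · 839.7 = 224200 N = 224.2 kN.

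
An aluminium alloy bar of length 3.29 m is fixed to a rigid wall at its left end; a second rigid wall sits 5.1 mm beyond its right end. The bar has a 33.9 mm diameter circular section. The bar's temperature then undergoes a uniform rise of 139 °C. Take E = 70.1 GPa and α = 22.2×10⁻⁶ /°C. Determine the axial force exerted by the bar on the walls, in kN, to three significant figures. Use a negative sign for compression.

-97.2 kN

Free thermal expansion αLΔT = 22.2e-6 · 3290 · 139 = 10.15 mm.
The walls engage after the gap closes; constrained expansion = 10.15 − 5.1 = 5.052 mm.
The walls impose strain ε = −(5.052)/3290 = -1.5356e-03; σ = Eε = 70100 · -1.5356e-03 = -107.6 MPa.
Wall reaction R = σ·A = -107.6·902.6 = -97160 N = -97.16 kN.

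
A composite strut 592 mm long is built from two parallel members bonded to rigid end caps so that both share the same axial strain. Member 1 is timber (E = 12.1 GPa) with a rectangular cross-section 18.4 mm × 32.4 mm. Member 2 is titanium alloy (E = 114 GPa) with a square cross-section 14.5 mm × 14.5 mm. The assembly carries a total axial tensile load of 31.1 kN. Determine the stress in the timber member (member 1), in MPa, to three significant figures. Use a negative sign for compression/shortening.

12.1 MPa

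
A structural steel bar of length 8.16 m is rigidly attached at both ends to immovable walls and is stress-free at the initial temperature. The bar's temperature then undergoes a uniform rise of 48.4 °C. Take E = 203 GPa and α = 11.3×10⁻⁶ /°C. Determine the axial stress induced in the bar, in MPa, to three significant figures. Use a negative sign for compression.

-111 MPa

Free thermal expansion αLΔT = 11.3e-6 · 8160 · 48.4 = 4.463 mm.
The walls impose strain ε = −(4.463)/8160 = -5.4692e-04; σ = Eε = 203000 · -5.4692e-04 = -111 MPa.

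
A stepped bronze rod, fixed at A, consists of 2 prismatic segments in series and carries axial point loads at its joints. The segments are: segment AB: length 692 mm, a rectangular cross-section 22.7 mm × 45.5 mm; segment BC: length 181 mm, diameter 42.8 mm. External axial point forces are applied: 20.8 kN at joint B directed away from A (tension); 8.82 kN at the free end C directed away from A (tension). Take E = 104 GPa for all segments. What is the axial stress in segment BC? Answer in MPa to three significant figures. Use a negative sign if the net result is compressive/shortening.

Internal axial forces (sectioning from the free end, tension +): N_BC = 8.82 kN, N_AB = 29.62 kN.
A_BC = 1439 mm².
σ_BC = N_BC/A_BC = 8820/1439 = 6.13 MPa.

6.13 MPa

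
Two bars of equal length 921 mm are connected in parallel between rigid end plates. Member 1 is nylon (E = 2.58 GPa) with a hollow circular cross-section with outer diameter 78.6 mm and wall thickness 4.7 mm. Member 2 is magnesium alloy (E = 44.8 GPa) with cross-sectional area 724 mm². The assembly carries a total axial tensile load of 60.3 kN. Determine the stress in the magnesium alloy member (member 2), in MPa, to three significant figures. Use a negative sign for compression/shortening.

A_1 = 1091 mm².
Equal strain + equilibrium ⇒ each member carries load in proportion to AE: A₁E₁ = 2815000 N, A₂E₂ = 32440000 N, ΣAE = 35250000 N.
σ₂ = P·E₂/ΣAE = 60300·44800/35250000 = 76.64 MPa.

76.6 MPa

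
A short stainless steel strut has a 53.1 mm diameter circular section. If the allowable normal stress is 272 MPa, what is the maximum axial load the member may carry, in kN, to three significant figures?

A = 2215 mm².
P_max = σ_allow · A = 272 · 2215 = 602300 N = 602.3 kN.

602 kN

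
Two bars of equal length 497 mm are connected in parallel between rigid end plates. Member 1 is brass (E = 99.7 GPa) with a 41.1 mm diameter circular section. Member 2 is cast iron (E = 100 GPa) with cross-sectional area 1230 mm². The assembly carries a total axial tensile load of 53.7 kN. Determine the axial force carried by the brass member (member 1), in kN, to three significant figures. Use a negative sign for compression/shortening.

A_1 = 1327 mm².
Equal strain + equilibrium ⇒ each member carries load in proportion to AE: A₁E₁ = 132300000 N, A₂E₂ = 123000000 N, ΣAE = 255300000 N.
F₁ = P·A₁E₁/ΣAE = 53700·132300000/255300000 = 27830 N.

27.8 kN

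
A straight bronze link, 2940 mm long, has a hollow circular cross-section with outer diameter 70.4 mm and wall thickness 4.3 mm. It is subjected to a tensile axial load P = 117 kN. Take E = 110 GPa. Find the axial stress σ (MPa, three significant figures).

131 MPa

A = 892.9 mm².
σ = N/A = 117000/892.9 = 131 MPa.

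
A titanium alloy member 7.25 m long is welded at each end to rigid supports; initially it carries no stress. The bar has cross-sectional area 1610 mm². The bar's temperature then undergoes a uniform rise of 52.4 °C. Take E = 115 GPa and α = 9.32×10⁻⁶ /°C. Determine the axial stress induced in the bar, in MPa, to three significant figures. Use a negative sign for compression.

-56.2 MPa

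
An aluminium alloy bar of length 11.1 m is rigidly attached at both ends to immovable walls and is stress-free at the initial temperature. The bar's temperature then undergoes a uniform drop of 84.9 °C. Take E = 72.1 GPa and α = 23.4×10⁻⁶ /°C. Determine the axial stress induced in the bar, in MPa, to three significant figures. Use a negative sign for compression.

Free thermal expansion αLΔT = 23.4e-6 · 11100 · -84.9 = -22.05 mm.
The walls impose strain ε = −(-22.05)/11100 = 1.9867e-03; σ = Eε = 72100 · 1.9867e-03 = 143.2 MPa.

143 MPa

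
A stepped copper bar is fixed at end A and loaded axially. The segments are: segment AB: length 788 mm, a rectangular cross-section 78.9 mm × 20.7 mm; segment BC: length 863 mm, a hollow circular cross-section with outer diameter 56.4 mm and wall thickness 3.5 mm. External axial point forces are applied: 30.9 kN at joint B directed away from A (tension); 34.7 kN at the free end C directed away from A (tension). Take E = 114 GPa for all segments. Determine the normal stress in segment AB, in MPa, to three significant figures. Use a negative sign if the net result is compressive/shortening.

Internal axial forces (sectioning from the free end, tension +): N_BC = 34.7 kN, N_AB = 65.6 kN.
A_AB = 1633 mm².
σ_AB = N_AB/A_AB = 65600/1633 = 40.17 MPa.

40.2 MPa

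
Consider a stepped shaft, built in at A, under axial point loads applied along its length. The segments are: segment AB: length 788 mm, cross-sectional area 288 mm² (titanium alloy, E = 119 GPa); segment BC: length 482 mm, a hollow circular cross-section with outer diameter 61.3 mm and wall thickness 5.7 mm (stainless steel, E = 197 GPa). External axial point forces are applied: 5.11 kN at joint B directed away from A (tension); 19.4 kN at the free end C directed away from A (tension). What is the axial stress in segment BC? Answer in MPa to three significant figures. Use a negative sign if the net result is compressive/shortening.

19.5 MPa

Internal axial forces (sectioning from the free end, tension +): N_BC = 19.4 kN, N_AB = 24.51 kN.
A_BC = 995.6 mm².
σ_BC = N_BC/A_BC = 19400/995.6 = 19.49 MPa.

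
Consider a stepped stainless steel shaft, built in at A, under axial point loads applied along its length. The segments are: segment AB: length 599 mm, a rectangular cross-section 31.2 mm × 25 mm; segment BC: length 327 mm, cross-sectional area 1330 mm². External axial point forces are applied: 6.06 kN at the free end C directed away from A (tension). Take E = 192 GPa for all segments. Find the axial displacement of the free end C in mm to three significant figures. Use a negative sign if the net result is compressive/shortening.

0.0320 mm

Internal axial forces (sectioning from the free end, tension +): N_BC = 6.06 kN, N_AB = 6.06 kN.
A_AB = 780 mm².
δ_AB = 6060·599/(780·192000) = 0.02424 mm
δ_BC = 6060·327/(1330·192000) = 0.00776 mm
δ = Σδ_i = 0.032 mm.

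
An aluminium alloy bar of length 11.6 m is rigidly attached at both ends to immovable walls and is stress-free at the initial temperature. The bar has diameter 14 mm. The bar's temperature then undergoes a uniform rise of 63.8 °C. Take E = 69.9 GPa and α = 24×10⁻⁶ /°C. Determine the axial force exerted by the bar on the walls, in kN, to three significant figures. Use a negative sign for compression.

-16.5 kN

Free thermal expansion αLΔT = 24e-6 · 11600 · 63.8 = 17.76 mm.
The walls impose strain ε = −(17.76)/11600 = -1.5312e-03; σ = Eε = 69900 · -1.5312e-03 = -107 MPa.
Wall reaction R = σ·A = -107·153.9 = -16480 N = -16.48 kN.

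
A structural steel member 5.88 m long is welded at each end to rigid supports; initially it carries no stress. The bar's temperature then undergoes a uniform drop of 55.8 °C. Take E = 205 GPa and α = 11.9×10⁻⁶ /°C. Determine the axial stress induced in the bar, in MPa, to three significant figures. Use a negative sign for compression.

Free thermal expansion αLΔT = 11.9e-6 · 5880 · -55.8 = -3.904 mm.
The walls impose strain ε = −(-3.904)/5880 = 6.6402e-04; σ = Eε = 205000 · 6.6402e-04 = 136.1 MPa.

136 MPa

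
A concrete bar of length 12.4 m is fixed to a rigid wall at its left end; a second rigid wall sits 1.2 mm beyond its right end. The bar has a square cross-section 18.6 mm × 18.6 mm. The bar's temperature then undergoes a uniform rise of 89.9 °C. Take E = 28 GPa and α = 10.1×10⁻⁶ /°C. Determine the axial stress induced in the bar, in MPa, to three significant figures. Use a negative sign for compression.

Free thermal expansion αLΔT = 10.1e-6 · 12400 · 89.9 = 11.26 mm.
The walls engage after the gap closes; constrained expansion = 11.26 − 1.2 = 10.06 mm.
The walls impose strain ε = −(10.06)/12400 = -8.1122e-04; σ = Eε = 28000 · -8.1122e-04 = -22.71 MPa.

-22.7 MPa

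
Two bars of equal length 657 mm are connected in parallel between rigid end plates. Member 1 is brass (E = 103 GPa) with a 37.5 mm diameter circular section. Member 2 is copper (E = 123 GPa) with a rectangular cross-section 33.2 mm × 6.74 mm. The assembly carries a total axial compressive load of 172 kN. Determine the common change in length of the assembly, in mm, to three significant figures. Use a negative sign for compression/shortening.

-0.800 mm

A_1 = 1104 mm².
A_2 = 223.8 mm².
Equal strain + equilibrium ⇒ each member carries load in proportion to AE: A₁E₁ = 113800000 N, A₂E₂ = 27520000 N, ΣAE = 141300000 N.
δ = PL/ΣAE = -172000·657/141300000 = -0.7998 mm.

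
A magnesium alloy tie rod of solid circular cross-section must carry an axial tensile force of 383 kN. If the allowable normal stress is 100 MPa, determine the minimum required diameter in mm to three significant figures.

69.8 mm

Required area A ≥ P/σ_allow = 383000/100 = 3830 mm².
For a solid circular section, d ≥ √(4A/π) = 69.83 mm.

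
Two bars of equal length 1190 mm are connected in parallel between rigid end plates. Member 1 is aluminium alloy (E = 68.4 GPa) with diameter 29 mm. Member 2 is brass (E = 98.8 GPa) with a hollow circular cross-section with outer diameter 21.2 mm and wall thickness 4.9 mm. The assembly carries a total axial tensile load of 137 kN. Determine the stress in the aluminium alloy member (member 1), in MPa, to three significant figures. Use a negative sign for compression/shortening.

A_1 = 660.5 mm².
A_2 = 250.9 mm².
Equal strain + equilibrium ⇒ each member carries load in proportion to AE: A₁E₁ = 45180000 N, A₂E₂ = 24790000 N, ΣAE = 69970000 N.
σ₁ = P·E₁/ΣAE = 137000·68400/69970000 = 133.9 MPa.

134 MPa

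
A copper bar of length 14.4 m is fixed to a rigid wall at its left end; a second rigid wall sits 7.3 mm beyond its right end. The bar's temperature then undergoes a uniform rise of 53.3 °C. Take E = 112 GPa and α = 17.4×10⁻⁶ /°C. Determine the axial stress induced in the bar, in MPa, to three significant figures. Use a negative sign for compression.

Free thermal expansion αLΔT = 17.4e-6 · 14400 · 53.3 = 13.35 mm.
The walls engage after the gap closes; constrained expansion = 13.35 − 7.3 = 6.055 mm.
The walls impose strain ε = −(6.055)/14400 = -4.2048e-04; σ = Eε = 112000 · -4.2048e-04 = -47.09 MPa.

-47.1 MPa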